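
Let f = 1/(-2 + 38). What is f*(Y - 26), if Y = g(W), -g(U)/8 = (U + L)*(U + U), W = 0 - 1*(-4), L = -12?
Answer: 27/2 ≈ 13.500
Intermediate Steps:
W = 4 (W = 0 + 4 = 4)
g(U) = -16*U*(-12 + U) (g(U) = -8*(U - 12)*(U + U) = -8*(-12 + U)*2*U = -16*U*(-12 + U))
f = 1/36 ≈ 0.027778
Y = 512 (Y = 16*4*(12 - 1*4) = 16*4*(12 - 4) = 16*4*8 = 512)
f*(Y - 26) = (512 - 26)/36 = (1/36)*486 = 27/2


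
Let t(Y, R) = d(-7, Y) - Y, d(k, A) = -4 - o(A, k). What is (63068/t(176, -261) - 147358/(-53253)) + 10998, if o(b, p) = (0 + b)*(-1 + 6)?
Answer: 154403680729/14112045 ≈ 10941.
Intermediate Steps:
o(b, p) = 5*b (o(b, p) = b*5 = 5*b)
d(k, A) = -4 - 5*A
t(Y, R) = -4 - 6*Y (t(Y, R) = (-4 - 5*Y) - Y = -4 - 6*Y)
(63068/t(176, -261) - 147358/(-53253)) + 10998 = (63068/(-4 - 6*176) - 147358/(-53253)) + 10998 = (63068/(-4 - 1056) - 147358*(-1/53253)) + 10998 = (63068/(-1060) + 147358/53253) + 10998 = (63068*(-1/1060) + 147358/53253) + 10998 = (-15767/265 + 147358/53253) + 10998 = -800590181/14112045 + 10998 = 154403680729/14112045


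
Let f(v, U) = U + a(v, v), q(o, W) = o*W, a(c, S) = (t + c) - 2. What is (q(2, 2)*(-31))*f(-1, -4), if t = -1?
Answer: 992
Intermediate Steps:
a(c, S) = -3 + c (a(c, S) = (-1 + c) - 2 = -3 + c)
q(o, W) = W*o
f(v, U) = -3 + U + v (f(v, U) = U + (-3 + v) = -3 + U + v)
(q(2, 2)*(-31))*f(-1, -4) = ((2*2)*(-31))*(-3 - 4 - 1) = (4*(-31))*(-8) = -124*(-8) = 992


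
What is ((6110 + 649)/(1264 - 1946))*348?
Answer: -1176066/341 ≈ -3448.9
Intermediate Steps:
((6110 + 649)/(1264 - 1946))*348 = (6759/(-682))*348 = (6759*(-1/682))*348 = -6759/682*348 = -1176066/341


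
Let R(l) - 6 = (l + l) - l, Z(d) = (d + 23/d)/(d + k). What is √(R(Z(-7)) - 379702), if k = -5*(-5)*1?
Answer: 2*I*√4651283/7 ≈ 616.2*I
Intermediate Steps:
k = 25 (k = 25*1 = 25)
Z(d) = (d + 23/d)/(25 + d) (Z(d) = (d + 23/d)/(d + 25) = (d + 23/d)/(25 + d))
R(l) = 6 + l (R(l) = 6 + ((l + l) - l) = 6 + (2*l - l) = 6 + l)
√(R(Z(-7)) - 379702) = √((6 + (23 + (-7)²)/((-7)*(25 - 7))) - 379702) = √((6 - ⅐*(23 + 49)/18) - 379702) = √((6 - ⅐*1/18*72) - 379702) = √((6 - 4/7) - 379702) = √(38/7 - 379702) = √(-2657876/7) = 2*I*√4651283/7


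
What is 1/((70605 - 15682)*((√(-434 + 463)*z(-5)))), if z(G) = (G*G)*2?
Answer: √29/79638350 ≈ 6.7620e-8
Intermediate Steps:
z(G) = 2*G² (z(G) = G²*2 = 2*G²)
1/((70605 - 15682)*((√(-434 + 463)*z(-5)))) = 1/((70605 - 15682)*((√(-434 + 463)*(2*(-5)²)))) = 1/(54923*((√29*(2*25)))) = 1/(54923*((√29*50))) = 1/(54923*((50*√29))) = (√29/1450)/54923 = √29/79638350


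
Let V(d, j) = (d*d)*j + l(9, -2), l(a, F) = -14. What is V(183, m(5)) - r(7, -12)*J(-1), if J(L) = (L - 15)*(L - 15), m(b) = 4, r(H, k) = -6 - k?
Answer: 132406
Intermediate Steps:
J(L) = (-15 + L)**2 (J(L) = (-15 + L)*(-15 + L) = (-15 + L)**2)
V(d, j) = -14 + j*d**2 (V(d, j) = (d*d)*j - 14 = d**2*j - 14 = j*d**2 - 14 = -14 + j*d**2)
V(183, m(5)) - r(7, -12)*J(-1) = (-14 + 4*183**2) - (-6 - 1*(-12))*(-15 - 1)**2 = (-14 + 4*33489) - (-6 + 12)*(-16)**2 = (-14 + 133956) - 6*256 = 133942 - 1*1536 = 133942 - 1536 = 132406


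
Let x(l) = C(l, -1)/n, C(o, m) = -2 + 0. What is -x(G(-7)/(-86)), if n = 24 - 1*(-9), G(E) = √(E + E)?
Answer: 2/33 ≈ 0.060606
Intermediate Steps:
C(o, m) = -2
G(E) = √2*√E (G(E) = √(2*E) = √2*√E)
n = 33 (n = 24 + 9 = 33)
x(l) = -2/33
-x(G(-7)/(-86)) = -1*(-2/33) = 2/33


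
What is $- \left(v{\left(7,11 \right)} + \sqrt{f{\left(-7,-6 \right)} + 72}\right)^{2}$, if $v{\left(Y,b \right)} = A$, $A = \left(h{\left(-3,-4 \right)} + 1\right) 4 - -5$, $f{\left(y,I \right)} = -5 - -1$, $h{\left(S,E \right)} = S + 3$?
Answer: $-149 - 36 \sqrt{17} \approx -297.43$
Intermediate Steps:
$h{\left(S,E \right)} = 3 + S$
$f{\left(y,I \right)} = -4$ ($f{\left(y,I \right)} = -5 + 1 = -4$)
$A = 9$ ($A = \left(\left(3 - 3\right) + 1\right) 4 - -5 = \left(0 + 1\right) 4 + 5 = 1 \cdot 4 + 5 = 4 + 5 = 9$)
$v{\left(Y,b \right)} = 9$
$- \left(v{\left(7,11 \right)} + \sqrt{f{\left(-7,-6 \right)} + 72}\right)^{2} = - \left(9 + \sqrt{-4 + 72}\right)^{2} = - \left(9 + \sqrt{68}\right)^{2} = - \left(9 + 2 \sqrt{17}\right)^{2}$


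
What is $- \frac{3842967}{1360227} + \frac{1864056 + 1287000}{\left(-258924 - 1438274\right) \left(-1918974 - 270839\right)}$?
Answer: $- \frac{2380426713902430191}{842557757967003683} \approx -2.8252$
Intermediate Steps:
$- \frac{3842967}{1360227} + \frac{1864056 + 1287000}{\left(-258924 - 1438274\right) \left(-1918974 - 270839\right)} = \left(-3842967\right) \frac{1}{1360227} + \frac{3151056}{\left(-1697198\right) \left(-2189813\right)} = - \frac{1280989}{453409} + \frac{3151056}{3716546243974} = - \frac{1280989}{453409} + 3151056 \cdot \frac{1}{3716546243974} = - \frac{1280989}{453409} + \frac{1575528}{1858273121987} = - \frac{2380426713902430191}{842557757967003683}$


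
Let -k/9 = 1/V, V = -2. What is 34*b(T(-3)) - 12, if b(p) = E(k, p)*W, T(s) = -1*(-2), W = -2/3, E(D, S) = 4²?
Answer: -1124/3 ≈ -374.67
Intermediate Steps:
k = 9/2 (k = -9/(-2) = -9*(-½) = 9/2 ≈ 4.5000)
E(D, S) = 16
W = -⅔ (W = -2*⅓ = -⅔ ≈ -0.66667)
T(s) = 2
b(p) = -32/3 (b(p) = 16*(-⅔) = -32/3)
34*b(T(-3)) - 12 = 34*(-32/3) - 12 = -1088/3 - 12 = -1124/3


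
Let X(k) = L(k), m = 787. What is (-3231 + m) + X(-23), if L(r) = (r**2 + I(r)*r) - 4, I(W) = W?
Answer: -1390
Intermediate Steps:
L(r) = -4 + 2*r**2 (L(r) = (r**2 + r*r) - 4 = (r**2 + r**2) - 4 = 2*r**2 - 4 = -4 + 2*r**2)
X(k) = -4 + 2*k**2
(-3231 + m) + X(-23) = (-3231 + 787) + (-4 + 2*(-23)**2) = -2444 + (-4 + 2*529) = -2444 + (-4 + 1058) = -2444 + 1054 = -1390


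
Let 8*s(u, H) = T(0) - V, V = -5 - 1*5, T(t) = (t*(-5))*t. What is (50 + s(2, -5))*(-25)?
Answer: -5125/4 ≈ -1281.3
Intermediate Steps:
T(t) = -5*t² (T(t) = (-5*t)*t = -5*t²)
V = -10 (V = -5 - 5 = -10)
s(u, H) = 5/4 (s(u, H) = (-5*0² - 1*(-10))/8 = (-5*0 + 10)/8 = (0 + 10)/8 = (⅛)*10 = 5/4)
(50 + s(2, -5))*(-25) = (50 + 5/4)*(-25) = (205/4)*(-25) = -5125/4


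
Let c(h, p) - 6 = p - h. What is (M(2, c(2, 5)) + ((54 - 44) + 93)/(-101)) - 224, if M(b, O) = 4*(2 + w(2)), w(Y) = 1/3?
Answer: -65353/303 ≈ -215.69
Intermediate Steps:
w(Y) = ⅓ (w(Y) = 1*(⅓) = ⅓)
c(h, p) = 6 + p - h (c(h, p) = 6 + (p - h) = 6 + p - h)
M(b, O) = 28/3 (M(b, O) = 4*(2 + ⅓) = 4*(7/3) = 28/3)
(M(2, c(2, 5)) + ((54 - 44) + 93)/(-101)) - 224 = (28/3 + ((54 - 44) + 93)/(-101)) - 224 = (28/3 + (10 + 93)*(-1/101)) - 224 = (28/3 + 103*(-1/101)) - 224 = (28/3 - 103/101) - 224 = 2519/303 - 224 = -65353/303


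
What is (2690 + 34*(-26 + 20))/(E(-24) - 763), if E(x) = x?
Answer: -2486/787 ≈ -3.1588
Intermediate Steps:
(2690 + 34*(-26 + 20))/(E(-24) - 763) = (2690 + 34*(-26 + 20))/(-24 - 763) = (2690 + 34*(-6))/(-787) = (2690 - 204)*(-1/787) = 2486*(-1/787) = -2486/787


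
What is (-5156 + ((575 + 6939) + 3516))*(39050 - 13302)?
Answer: 151243752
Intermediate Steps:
(-5156 + ((575 + 6939) + 3516))*(39050 - 13302) = (-5156 + (7514 + 3516))*25748 = (-5156 + 11030)*25748 = 5874*25748 = 151243752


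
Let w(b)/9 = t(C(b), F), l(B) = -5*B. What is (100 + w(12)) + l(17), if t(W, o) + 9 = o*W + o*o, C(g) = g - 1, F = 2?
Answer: 168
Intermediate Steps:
C(g) = -1 + g
t(W, o) = -9 + o² + W*o (t(W, o) = -9 + (o*W + o*o) = -9 + (W*o + o²) = -9 + (o² + W*o) = -9 + o² + W*o)
w(b) = -63 + 18*b (w(b) = 9*(-9 + 2² + (-1 + b)*2) = 9*(-9 + 4 + (-2 + 2*b)) = 9*(-7 + 2*b) = -63 + 18*b)
(100 + w(12)) + l(17) = (100 + (-63 + 18*12)) - 5*17 = (100 + (-63 + 216)) - 85 = (100 + 153) - 85 = 253 - 85 = 168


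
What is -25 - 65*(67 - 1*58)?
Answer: -610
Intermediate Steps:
-25 - 65*(67 - 1*58) = -25 - 65*(67 - 58) = -25 - 65*9 = -25 - 585 = -610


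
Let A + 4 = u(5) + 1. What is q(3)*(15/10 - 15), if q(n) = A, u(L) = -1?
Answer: 54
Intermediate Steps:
A = -4 (A = -4 + (-1 + 1) = -4 + 0 = -4)
q(n) = -4
q(3)*(15/10 - 15) = -4*(15/10 - 15) = -4*(15*(⅒) - 15) = -4*(3/2 - 15) = -4*(-27/2) = 54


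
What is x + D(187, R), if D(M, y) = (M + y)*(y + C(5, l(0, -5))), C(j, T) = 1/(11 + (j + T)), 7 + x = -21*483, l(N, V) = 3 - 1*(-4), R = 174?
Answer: 1211633/23 ≈ 52680.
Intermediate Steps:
l(N, V) = 7 (l(N, V) = 3 + 4 = 7)
x = -10150 (x = -7 - 21*483 = -7 - 10143 = -10150)
C(j, T) = 1/(11 + T + j) (C(j, T) = 1/(11 + (T + j)) = 1/(11 + T + j))
D(M, y) = (1/23 + y)*(M + y) (D(M, y) = (M + y)*(y + 1/(11 + 7 + 5)) = (M + y)*(y + 1/23) = (M + y)*(1/23 + y) = (1/23 + y)*(M + y))
x + D(187, R) = -10150 + (174**2 + (1/23)*187 + (1/23)*174 + 187*174) = -10150 + (30276 + 187/23 + 174/23 + 32538) = -10150 + 1445083/23 = 1211633/23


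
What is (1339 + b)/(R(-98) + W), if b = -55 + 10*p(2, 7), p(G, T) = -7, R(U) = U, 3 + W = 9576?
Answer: 1214/9475 ≈ 0.12813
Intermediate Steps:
W = 9573 (W = -3 + 9576 = 9573)
b = -125 (b = -55 + 10*(-7) = -55 - 70 = -125)
(1339 + b)/(R(-98) + W) = (1339 - 125)/(-98 + 9573) = 1214/9475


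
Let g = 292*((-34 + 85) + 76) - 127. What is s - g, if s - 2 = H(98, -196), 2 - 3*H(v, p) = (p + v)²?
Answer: -120467/3 ≈ -40156.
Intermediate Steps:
H(v, p) = ⅔ - (p + v)²/3
s = -9596/3 (s = 2 + (⅔ - (-196 + 98)²/3) = 2 + (⅔ - ⅓*(-98)²) = 2 + (⅔ - ⅓*9604) = 2 + (⅔ - 9604/3) = 2 - 9602/3 = -9596/3 ≈ -3198.7)
g = 36957 (g = 292*(51 + 76) - 127 = 292*127 - 127 = 37084 - 127 = 36957)
s - g = -9596/3 - 1*36957 = -9596/3 - 36957 = -120467/3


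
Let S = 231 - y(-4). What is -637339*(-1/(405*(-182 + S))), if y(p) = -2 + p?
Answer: 637339/22275 ≈ 28.612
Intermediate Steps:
S = 237 (S = 231 - (-2 - 4) = 231 - 1*(-6) = 231 + 6 = 237)
-637339*(-1/(405*(-182 + S))) = -637339*(-1/(405*(-182 + 237))) = -637339/((-405*55)) = -637339/(-22275) = -637339*(-1/22275) = 637339/22275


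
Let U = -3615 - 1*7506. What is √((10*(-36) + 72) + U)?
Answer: I*√11409 ≈ 106.81*I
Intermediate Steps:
U = -11121 (U = -3615 - 7506 = -11121)
√((10*(-36) + 72) + U) = √((10*(-36) + 72) - 11121) = √((-360 + 72) - 11121) = √(-288 - 11121) = √(-11409) = I*√11409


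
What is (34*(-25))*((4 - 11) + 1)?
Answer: 5100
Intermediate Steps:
(34*(-25))*((4 - 11) + 1) = -850*(-7 + 1) = -850*(-6) = 5100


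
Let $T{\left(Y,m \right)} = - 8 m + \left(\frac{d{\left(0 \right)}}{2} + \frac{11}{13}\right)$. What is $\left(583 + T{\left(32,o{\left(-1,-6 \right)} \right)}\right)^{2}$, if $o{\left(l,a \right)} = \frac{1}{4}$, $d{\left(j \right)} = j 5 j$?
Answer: $\frac{57214096}{169} \approx 3.3855 \cdot 10^{5}$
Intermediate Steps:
$d{\left(j \right)} = 5 j^{2}$ ($d{\left(j \right)} = 5 j j = 5 j^{2}$)
$o{\left(l,a \right)} = \frac{1}{4}$
$T{\left(Y,m \right)} = \frac{11}{13} - 8 m$ ($T{\left(Y,m \right)} = - 8 m + \left(\frac{5 \cdot 0^{2}}{2} + \frac{11}{13}\right) = - 8 m + \left(5 \cdot 0 \cdot \frac{1}{2} + 11 \cdot \frac{1}{13}\right) = - 8 m + \left(0 \cdot \frac{1}{2} + \frac{11}{13}\right) = - 8 m + \left(0 + \frac{11}{13}\right) = - 8 m + \frac{11}{13} = \frac{11}{13} - 8 m$)
$\left(583 + T{\left(32,o{\left(-1,-6 \right)} \right)}\right)^{2} = \left(583 + \left(\frac{11}{13} - 2\right)\right)^{2} = \left(583 - \frac{15}{13}\right)^{2} = \left(\frac{7564}{13}\right)^{2} = \frac{57214096}{169}$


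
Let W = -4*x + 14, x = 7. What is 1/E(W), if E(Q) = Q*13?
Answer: -1/182 ≈ -0.0054945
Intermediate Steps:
W = -14 (W = -4*7 + 14 = -28 + 14 = -14)
E(Q) = 13*Q
1/E(W) = 1/(13*(-14)) = 1/(-182) = -1/182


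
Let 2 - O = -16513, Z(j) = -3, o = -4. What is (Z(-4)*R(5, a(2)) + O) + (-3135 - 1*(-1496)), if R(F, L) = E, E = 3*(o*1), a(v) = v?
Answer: 14912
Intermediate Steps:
O = 16515 (O = 2 - 1*(-16513) = 2 + 16513 = 16515)
E = -12 (E = 3*(-4*1) = 3*(-4) = -12)
R(F, L) = -12
(Z(-4)*R(5, a(2)) + O) + (-3135 - 1*(-1496)) = (-3*(-12) + 16515) + (-3135 - 1*(-1496)) = (36 + 16515) + (-3135 + 1496) = 16551 - 1639 = 14912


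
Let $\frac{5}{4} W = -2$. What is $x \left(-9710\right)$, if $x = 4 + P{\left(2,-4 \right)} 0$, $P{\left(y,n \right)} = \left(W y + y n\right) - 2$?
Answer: $-38840$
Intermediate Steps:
$W = - \frac{8}{5}$ ($W = \frac{4}{5} \left(-2\right) = - \frac{8}{5} \approx -1.6$)
$P{\left(y,n \right)} = -2 - \frac{8 y}{5} + n y$ ($P{\left(y,n \right)} = \left(- \frac{8 y}{5} + y n\right) - 2 = \left(- \frac{8 y}{5} + n y\right) - 2 = -2 - \frac{8 y}{5} + n y$)
$x = 4$ ($x = 4 + \left(-2 - \frac{16}{5} - 8\right) 0 = 4 - 0 = 4 + 0 = 4$)
$x \left(-9710\right) = 4 \left(-9710\right) = -38840$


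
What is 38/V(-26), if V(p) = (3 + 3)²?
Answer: 19/18 ≈ 1.0556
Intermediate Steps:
V(p) = 36 (V(p) = 6² = 36)
38/V(-26) = 38/36 = 38*(1/36) = 19/18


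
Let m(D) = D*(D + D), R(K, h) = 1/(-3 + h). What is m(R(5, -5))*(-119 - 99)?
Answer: -109/16 ≈ -6.8125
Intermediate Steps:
m(D) = 2*D² (m(D) = D*(2*D) = 2*D²)
m(R(5, -5))*(-119 - 99) = (2*(1/(-3 - 5))²)*(-119 - 99) = (2*(1/(-8))²)*(-218) = (2*(-⅛)²)*(-218) = (2*(1/64))*(-218) = (1/32)*(-218) = -109/16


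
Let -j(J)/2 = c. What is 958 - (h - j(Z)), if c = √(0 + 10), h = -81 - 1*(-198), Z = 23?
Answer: 841 - 2*√10 ≈ 834.68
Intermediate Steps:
h = 117 (h = -81 + 198 = 117)
c = √10 ≈ 3.1623
j(J) = -2*√10
958 - (h - j(Z)) = 958 - (117 - (-2)*√10) = 958 - (117 + 2*√10) = 958 + (-117 - 2*√10) = 841 - 2*√10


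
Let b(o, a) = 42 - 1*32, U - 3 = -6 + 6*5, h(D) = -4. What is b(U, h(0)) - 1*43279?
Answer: -43269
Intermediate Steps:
U = 27 (U = 3 + (-6 + 6*5) = 3 + (-6 + 30) = 3 + 24 = 27)
b(o, a) = 10 (b(o, a) = 42 - 32 = 10)
b(U, h(0)) - 1*43279 = 10 - 1*43279 = 10 - 43279 = -43269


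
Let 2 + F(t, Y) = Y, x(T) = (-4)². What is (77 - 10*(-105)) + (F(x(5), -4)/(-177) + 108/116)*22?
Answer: 1964619/1711 ≈ 1148.2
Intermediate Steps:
x(T) = 16
F(t, Y) = -2 + Y
(77 - 10*(-105)) + (F(x(5), -4)/(-177) + 108/116)*22 = (77 - 10*(-105)) + ((-2 - 4)/(-177) + 108/116)*22 = (77 + 1050) + (-6*(-1/177) + 108*(1/116))*22 = 1127 + (2/59 + 27/29)*22 = 1127 + (1651/1711)*22 = 1127 + 36322/1711 = 1964619/1711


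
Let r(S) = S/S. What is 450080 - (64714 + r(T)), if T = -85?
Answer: 385365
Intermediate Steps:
r(S) = 1
450080 - (64714 + r(T)) = 450080 - (64714 + 1) = 450080 - 1*64715 = 450080 - 64715 = 385365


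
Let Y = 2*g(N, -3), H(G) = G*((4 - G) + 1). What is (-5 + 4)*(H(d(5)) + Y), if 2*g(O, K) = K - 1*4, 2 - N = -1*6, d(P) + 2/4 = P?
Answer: 19/4 ≈ 4.7500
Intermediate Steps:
d(P) = -1/2 + P
N = 8 (N = 2 - (-1)*6 = 2 - 1*(-6) = 2 + 6 = 8)
g(O, K) = -2 + K/2 (g(O, K) = (K - 1*4)/2 = (K - 4)/2 = (-4 + K)/2 = -2 + K/2)
H(G) = G*(5 - G)
Y = -7 (Y = 2*(-2 + (1/2)*(-3)) = 2*(-2 - 3/2) = 2*(-7/2) = -7)
(-5 + 4)*(H(d(5)) + Y) = (-5 + 4)*((-1/2 + 5)*(5 - (-1/2 + 5)) - 7) = -(9*(5 - 1*9/2)/2 - 7) = -(9*(5 - 9/2)/2 - 7) = -((9/2)*(1/2) - 7) = -(9/4 - 7) = -1*(-19/4) = 19/4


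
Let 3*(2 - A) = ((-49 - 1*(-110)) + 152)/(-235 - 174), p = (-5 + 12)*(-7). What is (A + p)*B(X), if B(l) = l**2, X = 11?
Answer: -2317392/409 ≈ -5666.0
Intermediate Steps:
p = -49 (p = 7*(-7) = -49)
A = 889/409 (A = 2 - ((-49 - 1*(-110)) + 152)/(3*(-235 - 174)) = 2 - ((-49 + 110) + 152)/(3*(-409)) = 2 - (61 + 152)*(-1)/(3*409) = 2 - 71*(-1)/409 = 2 - 1/3*(-213/409) = 2 + 71/409 = 889/409 ≈ 2.1736)
(A + p)*B(X) = (889/409 - 49)*11**2 = -19152/409*121 = -2317392/409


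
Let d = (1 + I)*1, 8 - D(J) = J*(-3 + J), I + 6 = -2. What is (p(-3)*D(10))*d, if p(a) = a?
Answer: -1302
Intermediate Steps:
I = -8 (I = -6 - 2 = -8)
D(J) = 8 - J*(-3 + J)
d = -7 (d = (1 - 8)*1 = -7*1 = -7)
(p(-3)*D(10))*d = -3*(8 - 1*10**2 + 3*10)*(-7) = -3*(8 - 1*100 + 30)*(-7) = -3*(8 - 100 + 30)*(-7) = -3*(-62)*(-7) = 186*(-7) = -1302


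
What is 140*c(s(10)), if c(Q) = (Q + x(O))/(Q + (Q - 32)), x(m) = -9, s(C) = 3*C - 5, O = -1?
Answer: 1120/9 ≈ 124.44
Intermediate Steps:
s(C) = -5 + 3*C
c(Q) = (-9 + Q)/(-32 + 2*Q) (c(Q) = (Q - 9)/(Q + (Q - 32)) = (-9 + Q)/(Q + (-32 + Q)) = (-9 + Q)/(-32 + 2*Q))
140*c(s(10)) = 140*((-9 + (-5 + 3*10))/(2*(-16 + (-5 + 3*10)))) = 140*((-9 + (-5 + 30))/(2*(-16 + (-5 + 30)))) = 140*((-9 + 25)/(2*(-16 + 25))) = 140*((½)*16/9) = 140*((½)*(⅑)*16) = 140*(8/9) = 1120/9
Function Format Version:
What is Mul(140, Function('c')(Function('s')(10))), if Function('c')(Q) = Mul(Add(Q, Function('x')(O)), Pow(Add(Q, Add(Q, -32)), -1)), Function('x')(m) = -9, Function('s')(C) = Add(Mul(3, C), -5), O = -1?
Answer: Rational(1120, 9) ≈ 124.44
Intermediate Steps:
Function('s')(C) = Add(-5, Mul(3, C))
Function('c')(Q) = Mul(Pow(Add(-32, Mul(2, Q)), -1), Add(-9, Q)) (Function('c')(Q) = Mul(Add(Q, -9), Pow(Add(Q, Add(Q, -32)), -1)) = Mul(Add(-9, Q), Pow(Add(Q, Add(-32, Q)), -1)) = Mul(Add(-9, Q), Pow(Add(-32, Mul(2, Q)), -1)) = Mul(Pow(Add(-32, Mul(2, Q)), -1), Add(-9, Q)))
Mul(140, Function('c')(Function('s')(10))) = Mul(140, Mul(Rational(1, 2), Pow(Add(-16, Add(-5, Mul(3, 10))), -1), Add(-9, Add(-5, Mul(3, 10))))) = Mul(140, Mul(Rational(1, 2), Pow(Add(-16, Add(-5, 30)), -1), Add(-9, Add(-5, 30)))) = Mul(140, Mul(Rational(1, 2), Pow(Add(-16, 25), -1), Add(-9, 25))) = Mul(140, Mul(Rational(1, 2), Pow(9, -1), 16)) = Mul(140, Mul(Rational(1, 2), Rational(1, 9), 16)) = Mul(140, Rational(8, 9)) = Rational(1120, 9)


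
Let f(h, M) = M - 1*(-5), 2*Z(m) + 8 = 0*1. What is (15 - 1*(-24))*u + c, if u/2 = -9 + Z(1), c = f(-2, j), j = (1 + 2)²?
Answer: -1000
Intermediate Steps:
Z(m) = -4 (Z(m) = -4 + (0*1)/2 = -4 + (½)*0 = -4 + 0 = -4)
j = 9 (j = 3² = 9)
f(h, M) = 5 + M (f(h, M) = M + 5 = 5 + M)
c = 14 (c = 5 + 9 = 14)
u = -26 (u = 2*(-9 - 4) = 2*(-13) = -26)
(15 - 1*(-24))*u + c = (15 - 1*(-24))*(-26) + 14 = (15 + 24)*(-26) + 14 = 39*(-26) + 14 = -1014 + 14 = -1000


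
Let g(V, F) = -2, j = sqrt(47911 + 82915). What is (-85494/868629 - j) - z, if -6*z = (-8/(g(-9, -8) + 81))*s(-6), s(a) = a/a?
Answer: -7912198/68621691 - sqrt(130826) ≈ -361.81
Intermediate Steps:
j = sqrt(130826) ≈ 361.70
s(a) = 1
z = 4/237 (z = -(-8/(-2 + 81))/6 = -(-8/79)/6 = -(-8*1/79)/6 = -(-4)/237 = -1/6*(-8/79) = 4/237 ≈ 0.016878)
(-85494/868629 - j) - z = (-85494/868629 - sqrt(130826)) - 1*4/237 = (-85494*1/868629 - sqrt(130826)) - 4/237 = (-28498/289543 - sqrt(130826)) - 4/237 = -7912198/68621691 - sqrt(130826)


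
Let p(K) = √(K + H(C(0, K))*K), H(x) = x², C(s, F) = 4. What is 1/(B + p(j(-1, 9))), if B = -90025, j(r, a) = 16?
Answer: -90025/8104500353 - 4*√17/8104500353 ≈ -1.1110e-5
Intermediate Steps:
p(K) = √17*√K (p(K) = √(K + 4²*K) = √(K + 16*K) = √(17*K) = √17*√K)
1/(B + p(j(-1, 9))) = 1/(-90025 + √17*√16) = 1/(-90025 + √17*4) = 1/(-90025 + 4*√17)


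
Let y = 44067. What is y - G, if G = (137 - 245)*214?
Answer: 67179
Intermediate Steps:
G = -23112 (G = -108*214 = -23112)
y - G = 44067 - 1*(-23112) = 44067 + 23112 = 67179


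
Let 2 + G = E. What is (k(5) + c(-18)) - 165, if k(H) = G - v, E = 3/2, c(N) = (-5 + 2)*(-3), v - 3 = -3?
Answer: -313/2 ≈ -156.50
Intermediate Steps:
v = 0 (v = 3 - 3 = 0)
c(N) = 9 (c(N) = -3*(-3) = 9)
E = 3/2 (E = 3*(½) = 3/2 ≈ 1.5000)
G = -½ (G = -2 + 3/2 = -½ ≈ -0.50000)
k(H) = -½ (k(H) = -½ - 1*0 = -½ + 0 = -½)
(k(5) + c(-18)) - 165 = (-½ + 9) - 165 = 17/2 - 165 = -313/2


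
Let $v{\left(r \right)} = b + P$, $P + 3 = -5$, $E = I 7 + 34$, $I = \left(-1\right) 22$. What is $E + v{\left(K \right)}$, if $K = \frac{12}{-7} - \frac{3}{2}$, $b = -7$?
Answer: $-135$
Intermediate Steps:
$I = -22$
$E = -120$ ($E = \left(-22\right) 7 + 34 = -154 + 34 = -120$)
$P = -8$ ($P = -3 - 5 = -8$)
$K = - \frac{45}{14}$ ($K = 12 \left(- \frac{1}{7}\right) - \frac{3}{2} = - \frac{12}{7} - \frac{3}{2} = - \frac{45}{14} \approx -3.2143$)
$v{\left(r \right)} = -15$ ($v{\left(r \right)} = -7 - 8 = -15$)
$E + v{\left(K \right)} = -120 - 15 = -135$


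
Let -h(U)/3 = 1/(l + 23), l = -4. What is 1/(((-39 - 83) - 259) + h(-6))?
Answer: -19/7242 ≈ -0.0026236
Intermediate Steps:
h(U) = -3/19 (h(U) = -3/(-4 + 23) = -3/19)
1/(((-39 - 83) - 259) + h(-6)) = 1/(((-39 - 83) - 259) - 3/19) = 1/((-122 - 259) - 3/19) = 1/(-381 - 3/19) = 1/(-7242/19) = -19/7242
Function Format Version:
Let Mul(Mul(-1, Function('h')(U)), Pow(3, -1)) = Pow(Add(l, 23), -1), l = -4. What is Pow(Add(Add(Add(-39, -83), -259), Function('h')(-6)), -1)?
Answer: Rational(-19, 7242) ≈ -0.0026236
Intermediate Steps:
Function('h')(U) = Rational(-3, 19) (Function('h')(U) = Mul(-3, Pow(Add(-4, 23), -1)) = Mul(-3, Pow(19, -1)) = Mul(-3, Rational(1, 19)) = Rational(-3, 19))
Pow(Add(Add(Add(-39, -83), -259), Function('h')(-6)), -1) = Pow(Add(Add(Add(-39, -83), -259), Rational(-3, 19)), -1) = Pow(Add(Add(-122, -259), Rational(-3, 19)), -1) = Pow(Add(-381, Rational(-3, 19)), -1) = Pow(Rational(-7242, 19), -1) = Rational(-19, 7242)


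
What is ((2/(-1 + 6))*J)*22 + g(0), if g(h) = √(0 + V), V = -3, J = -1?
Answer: -44/5 + I*√3 ≈ -8.8 + 1.732*I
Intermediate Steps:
g(h) = I*√3 (g(h) = √(0 - 3) = √(-3) = I*√3)
((2/(-1 + 6))*J)*22 + g(0) = ((2/(-1 + 6))*(-1))*22 + I*√3 = ((2/5)*(-1))*22 + I*√3 = (((⅕)*2)*(-1))*22 + I*√3 = ((⅖)*(-1))*22 + I*√3 = -⅖*22 + I*√3 = -44/5 + I*√3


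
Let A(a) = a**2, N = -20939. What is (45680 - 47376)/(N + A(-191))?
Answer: -848/7771 ≈ -0.10912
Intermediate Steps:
(45680 - 47376)/(N + A(-191)) = (45680 - 47376)/(-20939 + (-191)**2) = -1696/(-20939 + 36481) = -1696/15542 = -1696*1/15542 = -848/7771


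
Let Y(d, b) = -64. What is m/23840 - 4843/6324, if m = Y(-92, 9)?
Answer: -3620683/4711380 ≈ -0.76850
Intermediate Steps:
m = -64
m/23840 - 4843/6324 = -64/23840 - 4843/6324 = -64*1/23840 - 4843*1/6324 = -2/745 - 4843/6324 = -3620683/4711380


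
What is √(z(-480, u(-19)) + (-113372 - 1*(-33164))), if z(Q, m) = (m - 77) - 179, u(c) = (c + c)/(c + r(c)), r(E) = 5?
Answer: 3*I*√438067/7 ≈ 283.66*I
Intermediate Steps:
u(c) = 2*c/(5 + c) (u(c) = (c + c)/(c + 5) = (2*c)/(5 + c) = 2*c/(5 + c))
z(Q, m) = -256 + m (z(Q, m) = (-77 + m) - 179 = -256 + m)
√(z(-480, u(-19)) + (-113372 - 1*(-33164))) = √((-256 + 2*(-19)/(5 - 19)) + (-113372 - 1*(-33164))) = √((-256 + 2*(-19)/(-14)) + (-113372 + 33164)) = √((-256 + 2*(-19)*(-1/14)) - 80208) = √((-256 + 19/7) - 80208) = √(-1773/7 - 80208) = √(-563229/7) = 3*I*√438067/7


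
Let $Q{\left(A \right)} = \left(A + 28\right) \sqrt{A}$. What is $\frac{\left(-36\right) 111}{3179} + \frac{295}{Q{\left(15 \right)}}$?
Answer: $- \frac{3996}{3179} + \frac{59 \sqrt{15}}{129} \approx 0.51437$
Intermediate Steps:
$Q{\left(A \right)} = \sqrt{A} \left(28 + A\right)$ ($Q{\left(A \right)} = \left(28 + A\right) \sqrt{A} = \sqrt{A} \left(28 + A\right)$)
$\frac{\left(-36\right) 111}{3179} + \frac{295}{Q{\left(15 \right)}} = \frac{\left(-36\right) 111}{3179} + \frac{295}{\sqrt{15} \left(28 + 15\right)} = \left(-3996\right) \frac{1}{3179} + \frac{295}{\sqrt{15} \cdot 43} = - \frac{3996}{3179} + \frac{295}{43 \sqrt{15}} = - \frac{3996}{3179} + 295 \frac{\sqrt{15}}{645} = - \frac{3996}{3179} + \frac{59 \sqrt{15}}{129}$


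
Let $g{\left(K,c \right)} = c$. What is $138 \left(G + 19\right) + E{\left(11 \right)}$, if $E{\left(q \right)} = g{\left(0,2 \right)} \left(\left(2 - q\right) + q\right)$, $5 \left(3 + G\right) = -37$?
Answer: $\frac{5954}{5} \approx 1190.8$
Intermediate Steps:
$G = - \frac{52}{5}$ ($G = -3 + \frac{1}{5} \left(-37\right) = -3 - \frac{37}{5} = - \frac{52}{5} \approx -10.4$)
$E{\left(q \right)} = 4$ ($E{\left(q \right)} = 2 \left(\left(2 - q\right) + q\right) = 2 \cdot 2 = 4$)
$138 \left(G + 19\right) + E{\left(11 \right)} = 138 \left(- \frac{52}{5} + 19\right) + 4 = 138 \cdot \frac{43}{5} + 4 = \frac{5934}{5} + 4 = \frac{5954}{5}$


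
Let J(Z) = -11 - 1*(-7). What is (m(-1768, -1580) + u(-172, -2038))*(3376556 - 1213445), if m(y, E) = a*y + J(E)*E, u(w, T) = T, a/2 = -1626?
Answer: 12446147007798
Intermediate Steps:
a = -3252 (a = 2*(-1626) = -3252)
J(Z) = -4 (J(Z) = -11 + 7 = -4)
m(y, E) = -3252*y - 4*E
(m(-1768, -1580) + u(-172, -2038))*(3376556 - 1213445) = ((-3252*(-1768) - 4*(-1580)) - 2038)*(3376556 - 1213445) = ((5749536 + 6320) - 2038)*2163111 = (5755856 - 2038)*2163111 = 5753818*2163111 = 12446147007798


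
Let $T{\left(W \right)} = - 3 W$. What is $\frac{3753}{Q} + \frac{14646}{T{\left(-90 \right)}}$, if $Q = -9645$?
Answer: $\frac{1558304}{28935} \approx 53.855$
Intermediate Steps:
$\frac{3753}{Q} + \frac{14646}{T{\left(-90 \right)}} = \frac{3753}{-9645} + \frac{14646}{\left(-3\right) \left(-90\right)} = 3753 \left(- \frac{1}{9645}\right) + \frac{14646}{270} = - \frac{1251}{3215} + 14646 \cdot \frac{1}{270} = - \frac{1251}{3215} + \frac{2441}{45} = \frac{1558304}{28935}$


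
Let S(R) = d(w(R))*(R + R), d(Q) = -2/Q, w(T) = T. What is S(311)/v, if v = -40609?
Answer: 4/40609 ≈ 9.8500e-5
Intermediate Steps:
S(R) = -4 (S(R) = (-2/R)*(R + R) = (-2/R)*(2*R) = -4)
S(311)/v = -4/(-40609) = -4*(-1/40609) = 4/40609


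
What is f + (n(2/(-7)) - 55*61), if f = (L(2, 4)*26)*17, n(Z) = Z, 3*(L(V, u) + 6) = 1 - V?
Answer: -129247/21 ≈ -6154.6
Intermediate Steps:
L(V, u) = -17/3 - V/3 (L(V, u) = -6 + (1 - V)/3 = -6 + (1/3 - V/3) = -17/3 - V/3)
f = -8398/3 (f = ((-17/3 - 1/3*2)*26)*17 = ((-17/3 - 2/3)*26)*17 = -19/3*26*17 = -494/3*17 = -8398/3 ≈ -2799.3)
f + (n(2/(-7)) - 55*61) = -8398/3 + (2/(-7) - 55*61) = -8398/3 + (2*(-1/7) - 3355) = -8398/3 + (-2/7 - 3355) = -8398/3 - 23487/7 = -129247/21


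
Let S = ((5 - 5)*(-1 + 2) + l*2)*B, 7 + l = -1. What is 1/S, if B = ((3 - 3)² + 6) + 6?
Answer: -1/192 ≈ -0.0052083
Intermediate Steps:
l = -8 (l = -7 - 1 = -8)
B = 12 (B = (0² + 6) + 6 = (0 + 6) + 6 = 6 + 6 = 12)
S = -192 (S = ((5 - 5)*(-1 + 2) - 8*2)*12 = (0*1 - 16)*12 = (0 - 16)*12 = -16*12 = -192)
1/S = 1/(-192) = -1/192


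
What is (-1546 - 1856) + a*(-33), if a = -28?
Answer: -2478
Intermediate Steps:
(-1546 - 1856) + a*(-33) = (-1546 - 1856) - 28*(-33) = -3402 + 924 = -2478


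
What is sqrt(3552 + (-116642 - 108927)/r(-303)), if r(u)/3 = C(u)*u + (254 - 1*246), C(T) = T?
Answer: sqrt(269439662873733)/275451 ≈ 59.592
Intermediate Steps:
r(u) = 24 + 3*u**2 (r(u) = 3*(u*u + (254 - 1*246)) = 3*(u**2 + (254 - 246)) = 3*(u**2 + 8) = 3*(8 + u**2) = 24 + 3*u**2)
sqrt(3552 + (-116642 - 108927)/r(-303)) = sqrt(3552 + (-116642 - 108927)/(24 + 3*(-303)**2)) = sqrt(3552 - 225569/(24 + 3*91809)) = sqrt(3552 - 225569/(24 + 275427)) = sqrt(3552 - 225569/275451) = sqrt(978176383/275451) = sqrt(269439662873733)/275451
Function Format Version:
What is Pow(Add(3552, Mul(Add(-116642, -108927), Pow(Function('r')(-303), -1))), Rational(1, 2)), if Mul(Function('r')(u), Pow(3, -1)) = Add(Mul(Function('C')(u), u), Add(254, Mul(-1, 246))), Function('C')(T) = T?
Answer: Mul(Rational(1, 275451), Pow(269439662873733, Rational(1, 2))) ≈ 59.592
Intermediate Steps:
Function('r')(u) = Add(24, Mul(3, Pow(u, 2))) (Function('r')(u) = Mul(3, Add(Mul(u, u), Add(254, Mul(-1, 246)))) = Mul(3, Add(Pow(u, 2), Add(254, -246))) = Mul(3, Add(Pow(u, 2), 8)) = Mul(3, Add(8, Pow(u, 2))) = Add(24, Mul(3, Pow(u, 2))))
Pow(Add(3552, Mul(Add(-116642, -108927), Pow(Function('r')(-303), -1))), Rational(1, 2)) = Pow(Add(3552, Mul(Add(-116642, -108927), Pow(Add(24, Mul(3, Pow(-303, 2))), -1))), Rational(1, 2)) = Pow(Add(3552, Mul(-225569, Pow(Add(24, Mul(3, 91809)), -1))), Rational(1, 2)) = Pow(Add(3552, Mul(-225569, Pow(Add(24, 275427), -1))), Rational(1, 2)) = Pow(Add(3552, Mul(-225569, Pow(275451, -1))), Rational(1, 2)) = Pow(Add(3552, Mul(-225569, Rational(1, 275451))), Rational(1, 2)) = Pow(Add(3552, Rational(-225569, 275451)), Rational(1, 2)) = Pow(Rational(978176383, 275451), Rational(1, 2)) = Mul(Rational(1, 275451), Pow(269439662873733, Rational(1, 2)))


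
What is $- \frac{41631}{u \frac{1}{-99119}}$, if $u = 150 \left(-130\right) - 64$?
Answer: $- \frac{4126423089}{19564} \approx -2.1092 \cdot 10^{5}$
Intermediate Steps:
$u = -19564$ ($u = -19500 - 64 = -19564$)
$- \frac{41631}{u \frac{1}{-99119}} = - \frac{41631}{\left(-19564\right) \frac{1}{-99119}} = - \frac{41631}{\left(-19564\right) \left(- \frac{1}{99119}\right)} = - \frac{41631}{\frac{19564}{99119}} = \left(-41631\right) \frac{99119}{19564} = - \frac{4126423089}{19564}$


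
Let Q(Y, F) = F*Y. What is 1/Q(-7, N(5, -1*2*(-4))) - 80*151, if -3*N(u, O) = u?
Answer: -422797/35 ≈ -12080.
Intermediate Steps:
N(u, O) = -u/3
1/Q(-7, N(5, -1*2*(-4))) - 80*151 = 1/(-1/3*5*(-7)) - 80*151 = 1/(-5/3*(-7)) - 12080 = 1/(35/3) - 12080 = 3/35 - 12080 = -422797/35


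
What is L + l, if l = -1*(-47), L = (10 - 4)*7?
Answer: 89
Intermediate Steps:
L = 42 (L = 6*7 = 42)
l = 47
L + l = 42 + 47 = 89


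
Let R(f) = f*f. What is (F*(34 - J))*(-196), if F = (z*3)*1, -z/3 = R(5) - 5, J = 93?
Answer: -2081520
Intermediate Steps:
R(f) = f²
z = -60 (z = -3*(5² - 5) = -3*(25 - 5) = -3*20 = -60)
F = -180 (F = -60*3*1 = -180*1 = -180)
(F*(34 - J))*(-196) = -180*(34 - 1*93)*(-196) = -180*(34 - 93)*(-196) = -180*(-59)*(-196) = 10620*(-196) = -2081520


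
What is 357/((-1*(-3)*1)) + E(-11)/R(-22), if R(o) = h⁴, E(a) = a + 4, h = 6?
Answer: 154217/1296 ≈ 118.99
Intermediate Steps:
E(a) = 4 + a
R(o) = 1296 (R(o) = 6⁴ = 1296)
357/((-1*(-3)*1)) + E(-11)/R(-22) = 357/((-1*(-3)*1)) + (4 - 11)/1296 = 357/((3*1)) - 7*1/1296 = 357/3 - 7/1296 = 357*(⅓) - 7/1296 = 119 - 7/1296 = 154217/1296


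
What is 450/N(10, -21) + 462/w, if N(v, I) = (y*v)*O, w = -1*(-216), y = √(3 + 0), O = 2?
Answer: 77/36 + 15*√3/2 ≈ 15.129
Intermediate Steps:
y = √3 ≈ 1.7320
w = 216
N(v, I) = 2*v*√3 (N(v, I) = (√3*v)*2 = (v*√3)*2 = 2*v*√3)
450/N(10, -21) + 462/w = 450/((2*10*√3)) + 462/216 = 450/((20*√3)) + 462*(1/216) = 450*(√3/60) + 77/36 = 15*√3/2 + 77/36 = 77/36 + 15*√3/2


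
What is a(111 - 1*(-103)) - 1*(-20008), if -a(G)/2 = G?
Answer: 19580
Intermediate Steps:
a(G) = -2*G
a(111 - 1*(-103)) - 1*(-20008) = -2*(111 - 1*(-103)) - 1*(-20008) = -2*(111 + 103) + 20008 = -2*214 + 20008 = -428 + 20008 = 19580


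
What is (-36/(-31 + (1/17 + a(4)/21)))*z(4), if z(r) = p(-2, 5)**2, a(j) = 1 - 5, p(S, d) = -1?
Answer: 6426/5557 ≈ 1.1564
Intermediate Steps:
a(j) = -4
z(r) = 1 (z(r) = (-1)**2 = 1)
(-36/(-31 + (1/17 + a(4)/21)))*z(4) = -36/(-31 + (1/17 - 4/21))*1 = -36/(-31 - 47/357)*1 = -36/(-11114/357)*1 = -36*(-357/11114)*1 = (6426/5557)*1 = 6426/5557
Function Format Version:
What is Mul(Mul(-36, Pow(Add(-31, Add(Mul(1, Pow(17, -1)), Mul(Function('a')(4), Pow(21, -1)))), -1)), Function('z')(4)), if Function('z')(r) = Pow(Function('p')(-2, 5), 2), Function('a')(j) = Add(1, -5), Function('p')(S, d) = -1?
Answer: Rational(6426, 5557) ≈ 1.1564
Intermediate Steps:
Function('a')(j) = -4
Function('z')(r) = 1 (Function('z')(r) = Pow(-1, 2) = 1)
Mul(Mul(-36, Pow(Add(-31, Add(Mul(1, Pow(17, -1)), Mul(Function('a')(4), Pow(21, -1)))), -1)), Function('z')(4)) = Mul(Mul(-36, Pow(Add(-31, Add(Mul(1, Pow(17, -1)), Mul(-4, Pow(21, -1)))), -1)), 1) = Mul(Mul(-36, Pow(Add(-31, Add(Mul(1, Rational(1, 17)), Mul(-4, Rational(1, 21)))), -1)), 1) = Mul(Mul(-36, Pow(Add(-31, Add(Rational(1, 17), Rational(-4, 21))), -1)), 1) = Mul(Mul(-36, Pow(Add(-31, Rational(-47, 357)), -1)), 1) = Mul(Mul(-36, Pow(Rational(-11114, 357), -1)), 1) = Mul(Mul(-36, Rational(-357, 11114)), 1) = Mul(Rational(6426, 5557), 1) = Rational(6426, 5557)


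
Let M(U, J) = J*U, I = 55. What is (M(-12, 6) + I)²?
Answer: 289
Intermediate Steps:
(M(-12, 6) + I)² = (6*(-12) + 55)² = (-72 + 55)² = (-17)² = 289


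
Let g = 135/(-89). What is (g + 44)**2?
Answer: 14295961/7921 ≈ 1804.8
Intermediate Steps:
g = -135/89 (g = 135*(-1/89) = -135/89 ≈ -1.5169)
(g + 44)**2 = (-135/89 + 44)**2 = (3781/89)**2 = 14295961/7921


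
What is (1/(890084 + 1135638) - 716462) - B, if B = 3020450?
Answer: -7569944850463/2025722 ≈ -3.7369e+6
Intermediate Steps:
(1/(890084 + 1135638) - 716462) - B = (1/(890084 + 1135638) - 716462) - 1*3020450 = (1/2025722 - 716462) - 3020450 = -1451352835563/2025722 - 3020450 = -7569944850463/2025722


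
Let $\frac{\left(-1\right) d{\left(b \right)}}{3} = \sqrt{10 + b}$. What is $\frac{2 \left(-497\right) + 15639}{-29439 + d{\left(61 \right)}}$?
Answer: $- \frac{47903795}{96294898} + \frac{14645 \sqrt{71}}{288884694} \approx -0.49704$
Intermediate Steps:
$d{\left(b \right)} = - 3 \sqrt{10 + b}$
$\frac{2 \left(-497\right) + 15639}{-29439 + d{\left(61 \right)}} = \frac{2 \left(-497\right) + 15639}{-29439 - 3 \sqrt{10 + 61}} = \frac{-994 + 15639}{-29439 - 3 \sqrt{71}} = \frac{14645}{-29439 - 3 \sqrt{71}}$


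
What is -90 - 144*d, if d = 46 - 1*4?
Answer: -6138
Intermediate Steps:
d = 42 (d = 46 - 4 = 42)
-90 - 144*d = -90 - 144*42 = -90 - 6048 = -6138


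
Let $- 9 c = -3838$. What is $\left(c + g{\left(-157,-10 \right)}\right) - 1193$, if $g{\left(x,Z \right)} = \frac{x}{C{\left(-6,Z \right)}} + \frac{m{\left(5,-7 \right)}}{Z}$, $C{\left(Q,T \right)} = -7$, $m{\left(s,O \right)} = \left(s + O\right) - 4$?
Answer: $- \frac{234211}{315} \approx -743.53$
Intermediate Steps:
$m{\left(s,O \right)} = -4 + O + s$ ($m{\left(s,O \right)} = \left(O + s\right) - 4 = -4 + O + s$)
$c = \frac{3838}{9}$ ($c = \left(- \frac{1}{9}\right) \left(-3838\right) = \frac{3838}{9} \approx 426.44$)
$g{\left(x,Z \right)} = - \frac{6}{Z} - \frac{x}{7}$ ($g{\left(x,Z \right)} = \frac{x}{-7} + \frac{-4 - 7 + 5}{Z} = x \left(- \frac{1}{7}\right) - \frac{6}{Z} = - \frac{x}{7} - \frac{6}{Z} = - \frac{6}{Z} - \frac{x}{7}$)
$\left(c + g{\left(-157,-10 \right)}\right) - 1193 = \left(\frac{3838}{9} - \left(- \frac{157}{7} + \frac{6}{-10}\right)\right) - 1193 = \left(\frac{3838}{9} + \left(\left(-6\right) \left(- \frac{1}{10}\right) + \frac{157}{7}\right)\right) - 1193 = \left(\frac{3838}{9} + \left(\frac{3}{5} + \frac{157}{7}\right)\right) - 1193 = \left(\frac{3838}{9} + \frac{806}{35}\right) - 1193 = \frac{141584}{315} - 1193 = - \frac{234211}{315}$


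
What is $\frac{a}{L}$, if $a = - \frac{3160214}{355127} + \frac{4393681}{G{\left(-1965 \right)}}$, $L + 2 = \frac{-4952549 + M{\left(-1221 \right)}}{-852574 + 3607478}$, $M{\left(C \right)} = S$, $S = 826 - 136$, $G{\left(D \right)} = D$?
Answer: $\frac{4315624812247727288}{7300408118833185} \approx 591.15$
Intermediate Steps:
$S = 690$
$M{\left(C \right)} = 690$
$L = - \frac{10461667}{2754904}$ ($L = -2 + \frac{-4952549 + 690}{-852574 + 3607478} = -2 - \frac{4951859}{2754904} = - \frac{10461667}{2754904} \approx -3.7975$)
$a = - \frac{1566524572997}{697824555}$ ($a = - \frac{3160214}{355127} + \frac{4393681}{-1965} = \left(-3160214\right) \frac{1}{355127} + 4393681 \left(- \frac{1}{1965}\right) = - \frac{3160214}{355127} - \frac{4393681}{1965} = - \frac{1566524572997}{697824555} \approx -2244.9$)
$\frac{a}{L} = - \frac{1566524572997}{697824555 \left(- \frac{10461667}{2754904}\right)} = \left(- \frac{1566524572997}{697824555}\right) \left(- \frac{2754904}{10461667}\right) = \frac{4315624812247727288}{7300408118833185}$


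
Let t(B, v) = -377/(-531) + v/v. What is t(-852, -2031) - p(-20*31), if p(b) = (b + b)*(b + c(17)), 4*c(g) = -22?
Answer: -411853312/531 ≈ -7.7562e+5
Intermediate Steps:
t(B, v) = 908/531 (t(B, v) = -377*(-1/531) + 1 = 377/531 + 1 = 908/531)
c(g) = -11/2 (c(g) = (1/4)*(-22) = -11/2)
p(b) = 2*b*(-11/2 + b) (p(b) = (b + b)*(b - 11/2) = (2*b)*(-11/2 + b) = 2*b*(-11/2 + b))
t(-852, -2031) - p(-20*31) = 908/531 - (-20*31)*(-11 + 2*(-20*31)) = 908/531 - (-620)*(-11 + 2*(-620)) = 908/531 - (-620)*(-11 - 1240) = 908/531 - (-620)*(-1251) = 908/531 - 1*775620 = 908/531 - 775620 = -411853312/531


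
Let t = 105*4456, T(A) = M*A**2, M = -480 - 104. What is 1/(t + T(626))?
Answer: -1/228387704 ≈ -4.3785e-9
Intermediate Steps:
M = -584
T(A) = -584*A**2
t = 467880
1/(t + T(626)) = 1/(467880 - 584*626**2) = 1/(467880 - 584*391876) = 1/(467880 - 228855584) = 1/(-228387704) = -1/228387704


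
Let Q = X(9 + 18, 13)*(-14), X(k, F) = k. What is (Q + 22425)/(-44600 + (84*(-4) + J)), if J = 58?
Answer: -22047/44878 ≈ -0.49127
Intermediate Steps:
Q = -378 (Q = (9 + 18)*(-14) = 27*(-14) = -378)
(Q + 22425)/(-44600 + (84*(-4) + J)) = (-378 + 22425)/(-44600 + (84*(-4) + 58)) = 22047/(-44600 + (-336 + 58)) = 22047/(-44600 - 278) = 22047/(-44878) = 22047*(-1/44878) = -22047/44878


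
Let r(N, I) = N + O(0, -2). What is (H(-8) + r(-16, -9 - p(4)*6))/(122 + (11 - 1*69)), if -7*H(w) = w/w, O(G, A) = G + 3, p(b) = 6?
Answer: -23/112 ≈ -0.20536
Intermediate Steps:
O(G, A) = 3 + G
r(N, I) = 3 + N (r(N, I) = N + (3 + 0) = N + 3 = 3 + N)
H(w) = -⅐ (H(w) = -w/(7*w) = -⅐*1 = -⅐)
(H(-8) + r(-16, -9 - p(4)*6))/(122 + (11 - 1*69)) = (-⅐ + (3 - 16))/(122 + (11 - 1*69)) = (-⅐ - 13)/(122 + (11 - 69)) = -92/(7*(122 - 58)) = -92/7/64 = -92/7*1/64 = -23/112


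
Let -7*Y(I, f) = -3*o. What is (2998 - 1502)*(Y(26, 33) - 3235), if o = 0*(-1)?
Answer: -4839560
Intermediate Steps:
o = 0
Y(I, f) = 0 (Y(I, f) = -(-3)*0/7 = -⅐*0 = 0)
(2998 - 1502)*(Y(26, 33) - 3235) = (2998 - 1502)*(0 - 3235) = 1496*(-3235) = -4839560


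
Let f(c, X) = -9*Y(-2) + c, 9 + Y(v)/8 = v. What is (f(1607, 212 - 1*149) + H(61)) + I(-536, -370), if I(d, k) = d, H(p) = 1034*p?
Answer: 64937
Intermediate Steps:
Y(v) = -72 + 8*v
f(c, X) = 792 + c (f(c, X) = -9*(-72 + 8*(-2)) + c = -9*(-72 - 16) + c = -9*(-88) + c = 792 + c)
(f(1607, 212 - 1*149) + H(61)) + I(-536, -370) = ((792 + 1607) + 1034*61) - 536 = (2399 + 63074) - 536 = 65473 - 536 = 64937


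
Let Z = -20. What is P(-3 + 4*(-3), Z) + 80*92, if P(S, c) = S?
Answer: 7345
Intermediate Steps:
P(-3 + 4*(-3), Z) + 80*92 = (-3 + 4*(-3)) + 80*92 = (-3 - 12) + 7360 = -15 + 7360 = 7345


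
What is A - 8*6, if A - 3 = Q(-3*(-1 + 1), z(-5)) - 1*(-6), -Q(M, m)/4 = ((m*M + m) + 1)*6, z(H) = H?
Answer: 57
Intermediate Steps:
Q(M, m) = -24 - 24*m - 24*M*m (Q(M, m) = -4*((m*M + m) + 1)*6 = -4*((M*m + m) + 1)*6 = -4*((m + M*m) + 1)*6 = -4*(1 + m + M*m)*6 = -4*(6 + 6*m + 6*M*m) = -24 - 24*m - 24*M*m)
A = 105 (A = 3 + ((-24 - 24*(-5) - 24*(-3*(-1 + 1))*(-5)) - 1*(-6)) = 3 + ((-24 + 120 - 24*(-3*0)*(-5)) + 6) = 3 + ((-24 + 120 - 24*0*(-5)) + 6) = 3 + ((-24 + 120 + 0) + 6) = 3 + (96 + 6) = 3 + 102 = 105)
A - 8*6 = 105 - 8*6 = 105 - 48 = 57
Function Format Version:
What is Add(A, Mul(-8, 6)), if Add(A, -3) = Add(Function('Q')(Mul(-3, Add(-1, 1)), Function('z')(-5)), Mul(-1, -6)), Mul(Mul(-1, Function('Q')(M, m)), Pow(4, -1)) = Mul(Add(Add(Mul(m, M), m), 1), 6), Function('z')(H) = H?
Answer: 57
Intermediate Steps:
Function('Q')(M, m) = Add(-24, Mul(-24, m), Mul(-24, M, m)) (Function('Q')(M, m) = Mul(-4, Mul(Add(Add(Mul(m, M), m), 1), 6)) = Mul(-4, Mul(Add(Add(Mul(M, m), m), 1), 6)) = Mul(-4, Mul(Add(Add(m, Mul(M, m)), 1), 6)) = Mul(-4, Mul(Add(1, m, Mul(M, m)), 6)) = Mul(-4, Add(6, Mul(6, m), Mul(6, M, m))) = Add(-24, Mul(-24, m), Mul(-24, M, m)))
A = 105 (A = Add(3, Add(Add(-24, Mul(-24, -5), Mul(-24, Mul(-3, Add(-1, 1)), -5)), Mul(-1, -6))) = Add(3, Add(Add(-24, 120, Mul(-24, Mul(-3, 0), -5)), 6)) = Add(3, Add(Add(-24, 120, Mul(-24, 0, -5)), 6)) = Add(3, Add(Add(-24, 120, 0), 6)) = Add(3, Add(96, 6)) = Add(3, 102) = 105)
Add(A, Mul(-8, 6)) = Add(105, Mul(-8, 6)) = Add(105, -48) = 57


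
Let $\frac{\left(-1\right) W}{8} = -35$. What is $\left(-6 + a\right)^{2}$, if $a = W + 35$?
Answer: $95481$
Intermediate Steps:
$W = 280$ ($W = \left(-8\right) \left(-35\right) = 280$)
$a = 315$ ($a = 280 + 35 = 315$)
$\left(-6 + a\right)^{2} = \left(-6 + 315\right)^{2} = 309^{2} = 95481$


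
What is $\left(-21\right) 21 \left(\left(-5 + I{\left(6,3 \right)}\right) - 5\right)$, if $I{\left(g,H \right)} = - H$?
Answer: $5733$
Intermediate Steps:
$\left(-21\right) 21 \left(\left(-5 + I{\left(6,3 \right)}\right) - 5\right) = \left(-21\right) 21 \left(\left(-5 - 3\right) - 5\right) = - 441 \left(\left(-5 - 3\right) - 5\right) = - 441 \left(-8 - 5\right) = \left(-441\right) \left(-13\right) = 5733$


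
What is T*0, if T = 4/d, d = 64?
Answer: 0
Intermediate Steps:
T = 1/16 (T = 4/64 = 4*(1/64) = 1/16 ≈ 0.062500)
T*0 = (1/16)*0 = 0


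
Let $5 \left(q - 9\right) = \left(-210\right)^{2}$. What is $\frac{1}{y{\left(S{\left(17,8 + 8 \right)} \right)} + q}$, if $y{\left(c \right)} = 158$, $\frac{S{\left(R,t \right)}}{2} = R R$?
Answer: $\frac{1}{8987} \approx 0.00011127$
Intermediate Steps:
$S{\left(R,t \right)} = 2 R^{2}$ ($S{\left(R,t \right)} = 2 R R = 2 R^{2}$)
$q = 8829$ ($q = 9 + \frac{\left(-210\right)^{2}}{5} = 9 + \frac{1}{5} \cdot 44100 = 9 + 8820 = 8829$)
$\frac{1}{y{\left(S{\left(17,8 + 8 \right)} \right)} + q} = \frac{1}{158 + 8829} = \frac{1}{8987}$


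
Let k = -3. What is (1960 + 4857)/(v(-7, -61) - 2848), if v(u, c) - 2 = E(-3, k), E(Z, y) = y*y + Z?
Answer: -6817/2840 ≈ -2.4004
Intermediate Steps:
E(Z, y) = Z + y**2 (E(Z, y) = y**2 + Z = Z + y**2)
v(u, c) = 8 (v(u, c) = 2 + (-3 + (-3)**2) = 2 + (-3 + 9) = 2 + 6 = 8)
(1960 + 4857)/(v(-7, -61) - 2848) = (1960 + 4857)/(8 - 2848) = 6817/(-2840) = 6817*(-1/2840) = -6817/2840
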